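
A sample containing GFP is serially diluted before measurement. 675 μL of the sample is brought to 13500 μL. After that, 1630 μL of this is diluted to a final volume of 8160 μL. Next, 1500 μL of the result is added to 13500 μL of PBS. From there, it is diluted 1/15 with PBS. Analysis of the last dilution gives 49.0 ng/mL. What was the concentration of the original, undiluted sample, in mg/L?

Overall dilution factor = 20 × 5.006 × 10 × 15 = 1.50 × 10⁴.
Original = 49.0 ng/mL × 1.50 × 10⁴ = 7.36 × 10⁵ ng/mL = 736 mg/L.

736 mg/L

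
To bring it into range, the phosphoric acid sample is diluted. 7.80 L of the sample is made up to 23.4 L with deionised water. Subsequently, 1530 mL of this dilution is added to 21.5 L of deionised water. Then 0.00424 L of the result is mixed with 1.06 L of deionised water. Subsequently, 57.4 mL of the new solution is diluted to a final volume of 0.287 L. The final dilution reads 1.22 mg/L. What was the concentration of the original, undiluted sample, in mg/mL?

69.1 mg/mL

Overall dilution factor = 3 × 15.05 × 251 × 5 = 5.67 × 10⁴.
Original = 1.22 mg/L × 5.67 × 10⁴ = 6.91 × 10⁴ mg/L = 69.1 mg/mL.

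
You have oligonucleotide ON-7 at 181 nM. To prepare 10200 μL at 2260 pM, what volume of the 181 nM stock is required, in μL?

127 μL

2260 pM = 2.26 nM.
V₁ = C₂V₂/C₁ = 2.26 × 10200 / 181 = 127 μL.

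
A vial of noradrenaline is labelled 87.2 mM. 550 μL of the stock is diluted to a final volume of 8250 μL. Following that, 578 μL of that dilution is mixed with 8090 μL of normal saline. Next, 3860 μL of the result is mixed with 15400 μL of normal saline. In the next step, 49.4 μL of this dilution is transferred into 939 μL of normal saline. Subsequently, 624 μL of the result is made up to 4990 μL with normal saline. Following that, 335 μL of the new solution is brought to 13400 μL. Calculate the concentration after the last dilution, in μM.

0.0121 μM

Overall dilution factor = 15 × 15.00 × 4.990 × 20.01 × 7.997 × 40 = 7.18 × 10⁶.
87.2 mM / 7.18 × 10⁶ = 1.21 × 10⁻⁵ mM = 0.0121 μM.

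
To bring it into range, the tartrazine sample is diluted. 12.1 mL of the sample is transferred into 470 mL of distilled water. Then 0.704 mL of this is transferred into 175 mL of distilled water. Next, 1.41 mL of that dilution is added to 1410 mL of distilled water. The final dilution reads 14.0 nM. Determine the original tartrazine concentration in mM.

139 mM

Overall dilution factor = 39.84 × 249.6 × 1001 = 9.95 × 10⁶.
Original = 14.0 nM × 9.95 × 10⁶ = 1.39 × 10⁸ nM = 139 mM.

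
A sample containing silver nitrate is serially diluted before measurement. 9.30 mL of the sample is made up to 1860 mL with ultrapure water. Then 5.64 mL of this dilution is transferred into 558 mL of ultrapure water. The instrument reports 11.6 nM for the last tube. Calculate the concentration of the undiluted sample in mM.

0.232 mM

Overall dilution factor = 200 × 99.94 = 2.00 × 10⁴.
Original = 11.6 nM × 2.00 × 10⁴ = 2.32 × 10⁵ nM = 0.232 mM.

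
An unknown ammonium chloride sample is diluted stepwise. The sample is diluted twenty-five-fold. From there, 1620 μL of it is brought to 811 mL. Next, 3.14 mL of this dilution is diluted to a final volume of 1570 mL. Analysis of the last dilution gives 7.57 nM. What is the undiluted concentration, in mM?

47.4 mM

Overall dilution factor = 25 × 500.6 × 500 = 6.26 × 10⁶.
Original = 7.57 nM × 6.26 × 10⁶ = 4.74 × 10⁷ nM = 47.4 mM.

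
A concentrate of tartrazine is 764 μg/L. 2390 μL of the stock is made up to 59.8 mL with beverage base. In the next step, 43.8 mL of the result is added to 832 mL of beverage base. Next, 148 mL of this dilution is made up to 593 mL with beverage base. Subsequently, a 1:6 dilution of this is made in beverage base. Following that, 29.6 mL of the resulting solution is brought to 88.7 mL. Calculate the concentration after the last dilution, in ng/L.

Overall dilution factor = 25.02 × 20.00 × 4.007 × 6 × 2.997 = 3.60 × 10⁴.
764 μg/L / 3.60 × 10⁴ = 0.0212 μg/L = 21.2 ng/L.

21.2 ng/L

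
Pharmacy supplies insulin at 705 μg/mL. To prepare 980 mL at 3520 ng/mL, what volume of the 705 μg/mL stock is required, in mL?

4.89 mL

3520 ng/mL = 3.52 μg/mL.
V₁ = C₂V₂/C₁ = 3.52 × 980 / 705 = 4.89 mL.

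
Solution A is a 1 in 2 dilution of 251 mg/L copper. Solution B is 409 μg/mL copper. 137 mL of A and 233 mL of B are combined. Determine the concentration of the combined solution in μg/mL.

304 μg/mL

C_A = 251 mg/L / 2 = 126 mg/L.
C_B = 409 μg/mL = 409 mg/L.
C_mix = (C_A·V_A + C_B·V_B)/(V_A + V_B) = (126×137 + 409×233) / 370.0 = 304 mg/L = 304 μg/mL.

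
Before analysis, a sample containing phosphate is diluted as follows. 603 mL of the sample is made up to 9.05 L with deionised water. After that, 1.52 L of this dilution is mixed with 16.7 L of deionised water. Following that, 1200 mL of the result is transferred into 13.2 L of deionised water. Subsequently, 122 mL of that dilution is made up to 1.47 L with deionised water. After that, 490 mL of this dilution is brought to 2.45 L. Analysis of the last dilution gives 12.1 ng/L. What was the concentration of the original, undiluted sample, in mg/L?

Overall dilution factor = 15.01 × 11.99 × 12 × 12.05 × 5 = 1.30 × 10⁵.
Original = 12.1 ng/L × 1.30 × 10⁵ = 1.57 × 10⁶ ng/L = 1.57 mg/L.

1.57 mg/L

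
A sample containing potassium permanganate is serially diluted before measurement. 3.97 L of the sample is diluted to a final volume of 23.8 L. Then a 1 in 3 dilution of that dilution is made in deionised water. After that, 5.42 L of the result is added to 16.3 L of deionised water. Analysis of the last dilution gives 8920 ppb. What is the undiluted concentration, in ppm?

Overall dilution factor = 5.995 × 3 × 4.007 = 72.1.
Original = 8920 ppb × 72.1 = 6.43 × 10⁵ ppb = 643 ppm.

643 ppm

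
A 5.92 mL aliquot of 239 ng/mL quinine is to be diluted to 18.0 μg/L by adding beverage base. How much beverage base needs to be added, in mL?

18.0 μg/L = 18.0 ng/mL.
V₂ = C₁V₁/C₂ = 239 × 5.92 / 18.0 = 78.6 mL.
Diluent to add = V₂ − V₁ = 78.6 − 5.92 = 72.7 mL.

72.7 mL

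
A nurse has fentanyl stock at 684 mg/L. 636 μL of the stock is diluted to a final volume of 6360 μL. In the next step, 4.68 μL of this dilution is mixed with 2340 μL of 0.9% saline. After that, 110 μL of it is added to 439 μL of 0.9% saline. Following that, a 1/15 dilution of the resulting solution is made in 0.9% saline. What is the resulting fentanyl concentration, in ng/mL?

Overall dilution factor = 10 × 501 × 4.991 × 15 = 3.75 × 10⁵.
684 mg/L / 3.75 × 10⁵ = 1.82 × 10⁻³ mg/L = 1.82 ng/mL.

1.82 ng/mL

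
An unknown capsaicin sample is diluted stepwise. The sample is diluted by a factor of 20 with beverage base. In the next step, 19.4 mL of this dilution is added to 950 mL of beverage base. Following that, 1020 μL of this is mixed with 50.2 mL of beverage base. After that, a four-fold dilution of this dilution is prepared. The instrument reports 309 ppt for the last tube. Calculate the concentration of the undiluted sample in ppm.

62.0 ppm

Overall dilution factor = 20 × 49.97 × 50.22 × 4 = 2.01 × 10⁵.
Original = 309 ppt × 2.01 × 10⁵ = 6.20 × 10⁷ ppt = 62.0 ppm.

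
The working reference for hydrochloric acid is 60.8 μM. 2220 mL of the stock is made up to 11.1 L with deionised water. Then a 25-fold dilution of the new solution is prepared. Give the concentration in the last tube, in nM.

Overall dilution factor = 5 × 25 = 125.
60.8 μM / 125 = 0.486 μM = 486 nM.

486 nM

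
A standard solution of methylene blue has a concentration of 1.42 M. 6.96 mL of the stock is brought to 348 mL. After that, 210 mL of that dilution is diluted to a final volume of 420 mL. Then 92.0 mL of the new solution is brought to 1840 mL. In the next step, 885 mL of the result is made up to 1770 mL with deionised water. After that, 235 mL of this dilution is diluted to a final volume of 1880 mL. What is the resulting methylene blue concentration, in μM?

44.4 μM

Overall dilution factor = 50 × 2 × 20 × 2 × 8 = 3.20 × 10⁴.
1.42 M / 3.20 × 10⁴ = 4.44 × 10⁻⁵ M = 44.4 μM.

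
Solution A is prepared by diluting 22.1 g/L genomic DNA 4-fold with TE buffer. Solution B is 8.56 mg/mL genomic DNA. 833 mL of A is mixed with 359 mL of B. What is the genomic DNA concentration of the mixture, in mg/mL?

6.44 mg/mL

C_A = 22.1 g/L / 4 = 5.53 g/L.
C_B = 8.56 mg/mL = 8.56 g/L.
C_mix = (C_A·V_A + C_B·V_B)/(V_A + V_B) = (5.53×833 + 8.56×359) / 1192 = 6.44 g/L = 6.44 mg/mL.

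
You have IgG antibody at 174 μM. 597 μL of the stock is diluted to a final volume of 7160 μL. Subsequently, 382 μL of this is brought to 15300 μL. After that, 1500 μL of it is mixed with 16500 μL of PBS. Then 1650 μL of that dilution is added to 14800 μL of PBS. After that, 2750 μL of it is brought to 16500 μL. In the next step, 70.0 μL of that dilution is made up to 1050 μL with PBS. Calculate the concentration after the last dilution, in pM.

33.6 pM

Overall dilution factor = 11.99 × 40.05 × 12 × 9.970 × 6 × 15 = 5.17 × 10⁶.
174 μM / 5.17 × 10⁶ = 3.36 × 10⁻⁵ μM = 33.6 pM.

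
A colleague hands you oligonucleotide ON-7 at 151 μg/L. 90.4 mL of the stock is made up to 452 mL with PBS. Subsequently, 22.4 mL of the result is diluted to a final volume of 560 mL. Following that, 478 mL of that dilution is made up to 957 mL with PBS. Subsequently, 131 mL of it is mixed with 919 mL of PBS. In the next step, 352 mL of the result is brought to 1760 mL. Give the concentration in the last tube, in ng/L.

15.1 ng/L

Overall dilution factor = 5 × 25 × 2.002 × 8.015 × 5 = 1.00 × 10⁴.
151 μg/L / 1.00 × 10⁴ = 0.0151 μg/L = 15.1 ng/L.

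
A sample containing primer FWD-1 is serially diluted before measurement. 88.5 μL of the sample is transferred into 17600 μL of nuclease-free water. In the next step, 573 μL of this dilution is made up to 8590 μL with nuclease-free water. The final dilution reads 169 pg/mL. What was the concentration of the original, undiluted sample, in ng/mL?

506 ng/mL

Overall dilution factor = 199.9 × 14.99 = 2996.
Original = 169 pg/mL × 2996 = 5.06 × 10⁵ pg/mL = 506 ng/mL.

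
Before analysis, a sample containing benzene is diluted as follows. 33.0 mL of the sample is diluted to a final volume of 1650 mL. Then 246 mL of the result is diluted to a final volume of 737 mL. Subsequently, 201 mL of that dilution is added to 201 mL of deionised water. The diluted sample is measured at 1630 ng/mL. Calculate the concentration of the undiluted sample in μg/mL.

Overall dilution factor = 50 × 2.996 × 2 = 300.
Original = 1630 ng/mL × 300 = 4.88 × 10⁵ ng/mL = 488 μg/mL.

488 μg/mL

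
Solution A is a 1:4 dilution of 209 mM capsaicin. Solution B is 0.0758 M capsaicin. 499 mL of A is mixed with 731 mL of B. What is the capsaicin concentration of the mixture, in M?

0.0662 M

C_A = 209 mM / 4 = 52.2 mM.
C_B = 0.0758 M = 75.8 mM.
C_mix = (C_A·V_A + C_B·V_B)/(V_A + V_B) = (52.2×499 + 75.8×731) / 1230 = 66.2 mM = 0.0662 M.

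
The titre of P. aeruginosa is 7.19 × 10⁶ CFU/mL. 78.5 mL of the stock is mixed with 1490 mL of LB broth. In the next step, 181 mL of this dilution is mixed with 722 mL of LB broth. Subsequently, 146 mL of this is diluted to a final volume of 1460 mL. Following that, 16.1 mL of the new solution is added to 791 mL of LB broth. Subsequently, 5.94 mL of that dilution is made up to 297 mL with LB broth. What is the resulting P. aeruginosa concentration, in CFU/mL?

Overall dilution factor = 19.98 × 4.989 × 10 × 50.13 × 50 = 2.50 × 10⁶.
7.19 × 10⁶ CFU/mL / 2.50 × 10⁶ = 2.88 CFU/mL.

2.88 CFU/mL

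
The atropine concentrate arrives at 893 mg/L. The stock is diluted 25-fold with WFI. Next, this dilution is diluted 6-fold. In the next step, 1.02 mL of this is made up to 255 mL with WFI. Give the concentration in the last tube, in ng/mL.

Overall dilution factor = 25 × 6 × 250 = 3.75 × 10⁴.
893 mg/L / 3.75 × 10⁴ = 0.0238 mg/L = 23.8 ng/mL.

23.8 ng/mL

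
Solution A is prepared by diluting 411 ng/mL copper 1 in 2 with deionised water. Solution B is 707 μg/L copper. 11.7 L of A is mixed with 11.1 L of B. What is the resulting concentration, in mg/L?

C_A = 411 ng/mL / 2 = 206 ng/mL.
C_B = 707 μg/L = 707 ng/mL.
C_mix = (C_A·V_A + C_B·V_B)/(V_A + V_B) = (206×11.7 + 707×11.1) / 22.80 = 450 ng/mL = 0.450 mg/L.

0.450 mg/L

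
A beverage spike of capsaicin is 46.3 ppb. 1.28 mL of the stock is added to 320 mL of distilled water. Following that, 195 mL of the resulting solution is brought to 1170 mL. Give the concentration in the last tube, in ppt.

Overall dilution factor = 251 × 6 = 1506.
46.3 ppb / 1506 = 0.0307 ppb = 30.7 ppt.

30.7 ppt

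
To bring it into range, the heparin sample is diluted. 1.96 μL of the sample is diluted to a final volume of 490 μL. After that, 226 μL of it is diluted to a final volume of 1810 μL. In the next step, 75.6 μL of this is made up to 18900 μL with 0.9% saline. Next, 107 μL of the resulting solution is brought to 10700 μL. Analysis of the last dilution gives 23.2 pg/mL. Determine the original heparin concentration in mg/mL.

1.16 mg/mL

Overall dilution factor = 250 × 8.009 × 250 × 100 = 5.01 × 10⁷.
Original = 23.2 pg/mL × 5.01 × 10⁷ = 1.16 × 10⁹ pg/mL = 1.16 mg/mL.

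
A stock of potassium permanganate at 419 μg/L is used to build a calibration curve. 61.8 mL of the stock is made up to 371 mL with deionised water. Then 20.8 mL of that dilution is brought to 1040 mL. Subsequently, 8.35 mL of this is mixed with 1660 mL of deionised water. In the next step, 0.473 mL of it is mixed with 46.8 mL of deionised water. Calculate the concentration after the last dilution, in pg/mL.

Overall dilution factor = 6.003 × 50 × 199.8 × 99.94 = 5.99 × 10⁶.
419 μg/L / 5.99 × 10⁶ = 6.99 × 10⁻⁵ μg/L = 0.0699 pg/mL.

0.0699 pg/mL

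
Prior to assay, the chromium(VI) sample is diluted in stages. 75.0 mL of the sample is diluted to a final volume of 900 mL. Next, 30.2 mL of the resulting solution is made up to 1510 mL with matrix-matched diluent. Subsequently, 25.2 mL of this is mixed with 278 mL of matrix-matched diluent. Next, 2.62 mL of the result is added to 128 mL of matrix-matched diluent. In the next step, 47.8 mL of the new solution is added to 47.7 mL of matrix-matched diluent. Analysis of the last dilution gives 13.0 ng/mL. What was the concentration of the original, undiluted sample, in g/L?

Overall dilution factor = 12 × 50 × 12.03 × 49.85 × 1.998 = 7.19 × 10⁵.
Original = 13.0 ng/mL × 7.19 × 10⁵ = 9.35 × 10⁶ ng/mL = 9.35 g/L.

9.35 g/L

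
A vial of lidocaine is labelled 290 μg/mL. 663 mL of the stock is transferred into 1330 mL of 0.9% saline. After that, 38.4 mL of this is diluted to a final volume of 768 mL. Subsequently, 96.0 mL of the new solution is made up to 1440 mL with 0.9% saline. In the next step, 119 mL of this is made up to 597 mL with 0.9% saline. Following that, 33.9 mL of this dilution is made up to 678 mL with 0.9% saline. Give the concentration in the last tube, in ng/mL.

3.20 ng/mL

Overall dilution factor = 3.006 × 20 × 15 × 5.017 × 20 = 9.05 × 10⁴.
290 μg/mL / 9.05 × 10⁴ = 3.20 × 10⁻³ μg/mL = 3.20 ng/mL.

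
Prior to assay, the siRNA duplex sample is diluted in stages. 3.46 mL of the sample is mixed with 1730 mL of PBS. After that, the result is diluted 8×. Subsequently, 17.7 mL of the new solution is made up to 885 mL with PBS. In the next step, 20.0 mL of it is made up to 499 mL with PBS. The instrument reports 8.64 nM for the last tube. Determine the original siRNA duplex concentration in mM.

Overall dilution factor = 501 × 8 × 50 × 24.95 = 5.00 × 10⁶.
Original = 8.64 nM × 5.00 × 10⁶ = 4.32 × 10⁷ nM = 43.2 mM.

43.2 mM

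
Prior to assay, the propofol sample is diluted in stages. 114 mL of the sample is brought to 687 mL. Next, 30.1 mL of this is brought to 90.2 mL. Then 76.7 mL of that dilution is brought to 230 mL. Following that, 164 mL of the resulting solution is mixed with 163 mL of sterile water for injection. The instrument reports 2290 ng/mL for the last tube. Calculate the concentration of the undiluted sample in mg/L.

247 mg/L

Overall dilution factor = 6.026 × 2.997 × 2.999 × 1.994 = 108.
Original = 2290 ng/mL × 108 = 2.47 × 10⁵ ng/mL = 247 mg/L.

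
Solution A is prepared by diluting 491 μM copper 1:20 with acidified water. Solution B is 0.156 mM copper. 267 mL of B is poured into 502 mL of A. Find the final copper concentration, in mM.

0.0702 mM

C_A = 491 μM / 20 = 24.6 μM.
C_B = 0.156 mM = 156 μM.
C_mix = (C_A·V_A + C_B·V_B)/(V_A + V_B) = (24.6×502 + 156×267) / 769.0 = 70.2 μM = 0.0702 mM.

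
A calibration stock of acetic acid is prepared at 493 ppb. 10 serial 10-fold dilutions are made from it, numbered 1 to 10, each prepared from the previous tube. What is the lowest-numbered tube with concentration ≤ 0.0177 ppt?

Tube n has concentration 493 ppb / 10ⁿ.
Need 10ⁿ ≥ 493 ppb / 0.0177 ppt = 2.79 × 10⁷, so n ≥ 7.44.
First such tube: n = 8.

tube 8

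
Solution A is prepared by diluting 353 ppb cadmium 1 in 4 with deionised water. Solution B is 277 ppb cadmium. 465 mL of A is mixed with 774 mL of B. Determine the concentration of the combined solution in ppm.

C_A = 353 ppb / 4 = 88.2 ppb.
C_mix = (C_A·V_A + C_B·V_B)/(V_A + V_B) = (88.2×465 + 277×774) / 1239 = 206 ppb = 0.206 ppm.

0.206 ppm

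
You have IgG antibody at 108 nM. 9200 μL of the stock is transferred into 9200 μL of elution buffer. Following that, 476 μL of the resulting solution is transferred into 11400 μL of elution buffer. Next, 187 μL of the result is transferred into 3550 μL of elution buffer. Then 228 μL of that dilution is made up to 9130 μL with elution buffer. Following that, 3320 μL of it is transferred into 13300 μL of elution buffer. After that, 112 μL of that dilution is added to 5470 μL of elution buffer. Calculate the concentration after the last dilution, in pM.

Overall dilution factor = 2 × 24.95 × 19.98 × 40.04 × 5.006 × 49.84 = 9.96 × 10⁶.
108 nM / 9.96 × 10⁶ = 1.08 × 10⁻⁵ nM = 0.0108 pM.

0.0108 pM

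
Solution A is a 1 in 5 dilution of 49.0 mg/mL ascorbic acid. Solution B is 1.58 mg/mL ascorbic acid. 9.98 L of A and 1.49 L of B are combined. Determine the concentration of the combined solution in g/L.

8.73 g/L

C_A = 49.0 mg/mL / 5 = 9.80 mg/mL.
C_mix = (C_A·V_A + C_B·V_B)/(V_A + V_B) = (9.80×9.98 + 1.58×1.49) / 11.47 = 8.73 mg/mL = 8.73 g/L.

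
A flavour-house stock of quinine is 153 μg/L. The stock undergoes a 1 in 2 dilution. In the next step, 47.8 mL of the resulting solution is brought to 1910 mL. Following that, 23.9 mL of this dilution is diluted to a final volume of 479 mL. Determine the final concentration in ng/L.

95.5 ng/L

Overall dilution factor = 2 × 39.96 × 20.04 = 1602.
153 μg/L / 1602 = 0.0955 μg/L = 95.5 ng/L.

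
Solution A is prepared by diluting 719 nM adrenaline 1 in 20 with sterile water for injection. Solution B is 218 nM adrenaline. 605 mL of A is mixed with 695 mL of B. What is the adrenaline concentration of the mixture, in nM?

C_A = 719 nM / 20 = 35.9 nM.
C_mix = (C_A·V_A + C_B·V_B)/(V_A + V_B) = (35.9×605 + 218×695) / 1300 = 133 nM.

133 nM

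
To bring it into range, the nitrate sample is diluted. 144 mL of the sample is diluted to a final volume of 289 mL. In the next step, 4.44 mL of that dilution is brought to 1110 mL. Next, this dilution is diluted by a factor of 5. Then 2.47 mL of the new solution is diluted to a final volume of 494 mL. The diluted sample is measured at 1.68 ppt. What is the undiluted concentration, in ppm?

Overall dilution factor = 2.007 × 250 × 5 × 200 = 5.02 × 10⁵.
Original = 1.68 ppt × 5.02 × 10⁵ = 8.43 × 10⁵ ppt = 0.843 ppm.

0.843 ppm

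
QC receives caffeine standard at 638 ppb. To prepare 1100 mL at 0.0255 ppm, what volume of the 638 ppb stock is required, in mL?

0.0255 ppm = 25.5 ppb.
V₁ = C₂V₂/C₁ = 25.5 × 1100 / 638 = 44.0 mL.

44.0 mL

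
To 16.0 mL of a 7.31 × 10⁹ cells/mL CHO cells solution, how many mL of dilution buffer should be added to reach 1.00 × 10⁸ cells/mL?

1150 mL

V₂ = C₁V₁/C₂ = 7.31 × 10⁹ × 16.0 / 1.00 × 10⁸ = 1170 mL.
Diluent to add = V₂ − V₁ = 1170 − 16.0 = 1150 mL.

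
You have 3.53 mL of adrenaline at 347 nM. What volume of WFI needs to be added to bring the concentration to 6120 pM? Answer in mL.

6120 pM = 6.12 nM.
V₂ = C₁V₁/C₂ = 347 × 3.53 / 6.12 = 200 mL.
Diluent to add = V₂ − V₁ = 200 − 3.53 = 197 mL.

197 mL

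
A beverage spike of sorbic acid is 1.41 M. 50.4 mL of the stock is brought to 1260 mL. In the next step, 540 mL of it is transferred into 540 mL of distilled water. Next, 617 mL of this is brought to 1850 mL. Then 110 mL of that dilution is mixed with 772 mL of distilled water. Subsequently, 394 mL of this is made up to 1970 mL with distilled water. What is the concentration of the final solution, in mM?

0.235 mM

Overall dilution factor = 25 × 2 × 2.998 × 8.018 × 5 = 6010.
1.41 M / 6010 = 2.35 × 10⁻⁴ M = 0.235 mM.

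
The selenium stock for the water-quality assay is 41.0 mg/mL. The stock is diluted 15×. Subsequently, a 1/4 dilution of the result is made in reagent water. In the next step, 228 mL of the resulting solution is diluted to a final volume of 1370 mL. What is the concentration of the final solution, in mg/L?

Overall dilution factor = 15 × 4 × 6.009 = 361.
41.0 mg/mL / 361 = 0.114 mg/mL = 114 mg/L.

114 mg/L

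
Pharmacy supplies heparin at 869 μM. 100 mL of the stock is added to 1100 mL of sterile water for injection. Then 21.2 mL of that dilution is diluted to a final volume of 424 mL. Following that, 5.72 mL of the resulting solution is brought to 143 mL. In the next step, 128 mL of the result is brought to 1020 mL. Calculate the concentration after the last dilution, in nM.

18.2 nM

Overall dilution factor = 12 × 20 × 25 × 7.969 = 4.78 × 10⁴.
869 μM / 4.78 × 10⁴ = 0.0182 μM = 18.2 nM.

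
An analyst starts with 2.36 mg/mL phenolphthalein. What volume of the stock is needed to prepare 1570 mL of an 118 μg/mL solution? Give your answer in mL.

118 μg/mL = 0.118 mg/mL.
V₁ = C₂V₂/C₁ = 0.118 × 1570 / 2.36 = 78.5 mL.

78.5 mL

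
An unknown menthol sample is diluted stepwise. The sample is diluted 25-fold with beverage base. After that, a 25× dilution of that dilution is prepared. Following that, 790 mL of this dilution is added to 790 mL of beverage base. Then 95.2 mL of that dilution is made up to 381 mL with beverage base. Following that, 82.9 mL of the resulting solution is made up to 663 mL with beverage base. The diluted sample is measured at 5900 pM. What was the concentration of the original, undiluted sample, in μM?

236 μM

Overall dilution factor = 25 × 25 × 2 × 4.002 × 7.998 = 4.00 × 10⁴.
Original = 5900 pM × 4.00 × 10⁴ = 2.36 × 10⁸ pM = 236 μM.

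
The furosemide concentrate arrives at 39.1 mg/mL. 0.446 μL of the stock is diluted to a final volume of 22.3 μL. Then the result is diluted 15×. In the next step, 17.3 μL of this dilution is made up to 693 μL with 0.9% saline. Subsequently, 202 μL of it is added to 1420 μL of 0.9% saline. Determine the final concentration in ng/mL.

162 ng/mL

Overall dilution factor = 50 × 15 × 40.06 × 8.030 = 2.41 × 10⁵.
39.1 mg/mL / 2.41 × 10⁵ = 1.62 × 10⁻⁴ mg/mL = 162 ng/mL.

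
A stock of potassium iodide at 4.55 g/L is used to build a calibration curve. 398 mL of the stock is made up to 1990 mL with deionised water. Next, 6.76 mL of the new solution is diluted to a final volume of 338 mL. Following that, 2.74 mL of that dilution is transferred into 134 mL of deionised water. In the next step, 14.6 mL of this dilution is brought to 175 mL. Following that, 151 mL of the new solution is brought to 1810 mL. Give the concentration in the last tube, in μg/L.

2.54 μg/L

Overall dilution factor = 5 × 50 × 49.91 × 11.99 × 11.99 = 1.79 × 10⁶.
4.55 g/L / 1.79 × 10⁶ = 2.54 × 10⁻⁶ g/L = 2.54 μg/L.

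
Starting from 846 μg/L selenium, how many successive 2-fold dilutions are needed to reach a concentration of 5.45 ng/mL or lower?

8

Need 2ⁿ ≥ 155, so n ≥ log(155)/log(2) = 7.28.
Minimum whole steps: n = 8.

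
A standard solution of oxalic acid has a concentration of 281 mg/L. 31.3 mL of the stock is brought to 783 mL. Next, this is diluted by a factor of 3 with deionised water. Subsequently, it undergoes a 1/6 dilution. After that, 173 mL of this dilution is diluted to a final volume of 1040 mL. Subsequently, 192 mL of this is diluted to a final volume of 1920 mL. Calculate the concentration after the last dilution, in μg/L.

10.4 μg/L

Overall dilution factor = 25.02 × 3 × 6 × 6.012 × 10 = 2.71 × 10⁴.
281 mg/L / 2.71 × 10⁴ = 0.0104 mg/L = 10.4 μg/L.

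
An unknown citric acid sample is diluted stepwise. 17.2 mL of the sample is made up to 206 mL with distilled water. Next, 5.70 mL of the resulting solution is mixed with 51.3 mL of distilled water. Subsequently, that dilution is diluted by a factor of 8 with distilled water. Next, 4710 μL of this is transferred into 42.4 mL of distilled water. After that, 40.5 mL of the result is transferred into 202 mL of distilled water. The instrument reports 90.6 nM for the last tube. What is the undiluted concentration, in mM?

5.20 mM

Overall dilution factor = 11.98 × 10 × 8 × 10.00 × 5.988 = 5.74 × 10⁴.
Original = 90.6 nM × 5.74 × 10⁴ = 5.20 × 10⁶ nM = 5.20 mM.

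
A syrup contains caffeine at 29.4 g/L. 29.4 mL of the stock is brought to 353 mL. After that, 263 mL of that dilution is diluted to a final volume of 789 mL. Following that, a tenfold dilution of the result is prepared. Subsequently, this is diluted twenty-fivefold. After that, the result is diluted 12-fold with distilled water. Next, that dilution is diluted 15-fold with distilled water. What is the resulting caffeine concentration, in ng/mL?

Overall dilution factor = 12.01 × 3 × 10 × 25 × 12 × 15 = 1.62 × 10⁶.
29.4 g/L / 1.62 × 10⁶ = 1.81 × 10⁻⁵ g/L = 18.1 ng/mL.

18.1 ng/mL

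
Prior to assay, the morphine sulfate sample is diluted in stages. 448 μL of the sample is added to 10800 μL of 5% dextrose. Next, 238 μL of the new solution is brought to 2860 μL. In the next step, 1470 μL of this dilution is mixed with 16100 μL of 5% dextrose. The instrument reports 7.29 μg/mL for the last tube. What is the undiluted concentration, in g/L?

Overall dilution factor = 25.11 × 12.02 × 11.95 = 3606.
Original = 7.29 μg/mL × 3606 = 2.63 × 10⁴ μg/mL = 26.3 g/L.

26.3 g/L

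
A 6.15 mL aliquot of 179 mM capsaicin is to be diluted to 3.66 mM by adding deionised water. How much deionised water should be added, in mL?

V₂ = C₁V₁/C₂ = 179 × 6.15 / 3.66 = 301 mL.
Diluent to add = V₂ − V₁ = 301 − 6.15 = 295 mL.

295 mL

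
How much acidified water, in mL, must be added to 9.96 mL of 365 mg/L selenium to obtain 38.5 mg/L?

V₂ = C₁V₁/C₂ = 365 × 9.96 / 38.5 = 94.4 mL.
Diluent to add = V₂ − V₁ = 94.4 − 9.96 = 84.5 mL.

84.5 mL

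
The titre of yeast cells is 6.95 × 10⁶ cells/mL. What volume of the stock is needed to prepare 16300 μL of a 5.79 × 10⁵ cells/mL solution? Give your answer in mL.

V₁ = C₂V₂/C₁ = 5.79 × 10⁵ × 16300 / 6.95 × 10⁶ = 1358 μL = 1.36 mL.

1.36 mL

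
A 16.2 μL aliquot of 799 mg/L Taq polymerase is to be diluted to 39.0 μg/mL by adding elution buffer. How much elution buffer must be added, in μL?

316 μL

39.0 μg/mL = 39.0 mg/L.
V₂ = C₁V₁/C₂ = 799 × 16.2 / 39.0 = 332 μL.
Diluent to add = V₂ − V₁ = 332 − 16.2 = 316 μL.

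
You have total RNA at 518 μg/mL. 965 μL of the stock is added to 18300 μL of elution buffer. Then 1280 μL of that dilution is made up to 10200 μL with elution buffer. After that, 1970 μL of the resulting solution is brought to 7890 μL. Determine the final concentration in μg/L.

813 μg/L

Overall dilution factor = 19.96 × 7.969 × 4.005 = 637.
518 μg/mL / 637 = 0.813 μg/mL = 813 μg/L.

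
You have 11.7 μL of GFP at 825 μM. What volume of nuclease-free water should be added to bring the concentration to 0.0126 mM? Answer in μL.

0.0126 mM = 12.6 μM.
V₂ = C₁V₁/C₂ = 825 × 11.7 / 12.6 = 766 μL.
Diluent to add = V₂ − V₁ = 766 − 11.7 = 754 μL.

754 μL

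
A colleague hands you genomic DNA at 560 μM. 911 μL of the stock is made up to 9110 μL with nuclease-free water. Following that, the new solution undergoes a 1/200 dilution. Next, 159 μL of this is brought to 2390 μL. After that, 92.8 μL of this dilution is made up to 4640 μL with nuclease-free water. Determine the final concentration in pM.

373 pM

Overall dilution factor = 10 × 200 × 15.03 × 50 = 1.50 × 10⁶.
560 μM / 1.50 × 10⁶ = 3.73 × 10⁻⁴ μM = 373 pM.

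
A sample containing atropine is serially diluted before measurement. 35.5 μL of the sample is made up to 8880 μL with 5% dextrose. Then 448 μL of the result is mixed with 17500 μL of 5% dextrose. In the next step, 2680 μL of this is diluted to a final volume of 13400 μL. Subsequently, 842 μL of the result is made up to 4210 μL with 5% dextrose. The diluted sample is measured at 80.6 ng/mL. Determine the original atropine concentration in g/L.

20.2 g/L

Overall dilution factor = 250.1 × 40.06 × 5 × 5 = 2.51 × 10⁵.
Original = 80.6 ng/mL × 2.51 × 10⁵ = 2.02 × 10⁷ ng/mL = 20.2 g/L.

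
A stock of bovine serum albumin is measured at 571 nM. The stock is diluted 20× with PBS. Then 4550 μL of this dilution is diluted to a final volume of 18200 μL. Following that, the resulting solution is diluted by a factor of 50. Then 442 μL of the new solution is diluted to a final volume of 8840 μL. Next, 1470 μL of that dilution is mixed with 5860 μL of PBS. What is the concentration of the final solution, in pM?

1.43 pM

Overall dilution factor = 20 × 4 × 50 × 20 × 4.986 = 3.99 × 10⁵.
571 nM / 3.99 × 10⁵ = 1.43 × 10⁻³ nM = 1.43 pM.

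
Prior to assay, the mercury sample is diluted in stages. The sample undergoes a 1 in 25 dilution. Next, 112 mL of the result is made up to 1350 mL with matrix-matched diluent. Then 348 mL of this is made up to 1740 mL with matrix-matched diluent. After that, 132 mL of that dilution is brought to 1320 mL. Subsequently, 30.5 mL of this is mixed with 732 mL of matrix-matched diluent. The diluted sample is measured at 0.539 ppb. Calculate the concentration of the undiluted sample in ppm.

203 ppm

Overall dilution factor = 25 × 12.05 × 5 × 10 × 25 = 3.77 × 10⁵.
Original = 0.539 ppb × 3.77 × 10⁵ = 2.03 × 10⁵ ppb = 203 ppm.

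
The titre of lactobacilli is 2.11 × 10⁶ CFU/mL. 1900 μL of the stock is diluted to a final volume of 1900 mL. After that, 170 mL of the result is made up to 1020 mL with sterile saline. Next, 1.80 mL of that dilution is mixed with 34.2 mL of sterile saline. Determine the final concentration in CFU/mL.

17.6 CFU/mL

Overall dilution factor = 1000 × 6 × 20 = 1.20 × 10⁵.
2.11 × 10⁶ CFU/mL / 1.20 × 10⁵ = 17.6 CFU/mL.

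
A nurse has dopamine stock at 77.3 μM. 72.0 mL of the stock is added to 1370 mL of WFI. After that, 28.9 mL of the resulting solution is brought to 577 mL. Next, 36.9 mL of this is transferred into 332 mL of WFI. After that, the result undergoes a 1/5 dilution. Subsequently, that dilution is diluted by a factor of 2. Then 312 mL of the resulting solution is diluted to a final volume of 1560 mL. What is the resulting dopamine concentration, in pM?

387 pM

Overall dilution factor = 20.03 × 19.97 × 9.997 × 5 × 2 × 5 = 2.00 × 10⁵.
77.3 μM / 2.00 × 10⁵ = 3.87 × 10⁻⁴ μM = 387 pM.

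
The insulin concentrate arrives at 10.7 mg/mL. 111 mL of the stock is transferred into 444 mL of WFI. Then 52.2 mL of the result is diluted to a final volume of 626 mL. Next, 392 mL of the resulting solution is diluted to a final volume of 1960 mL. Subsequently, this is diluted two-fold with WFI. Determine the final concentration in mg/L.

Overall dilution factor = 5 × 11.99 × 5 × 2 = 600.
10.7 mg/mL / 600 = 0.0178 mg/mL = 17.8 mg/L.

17.8 mg/L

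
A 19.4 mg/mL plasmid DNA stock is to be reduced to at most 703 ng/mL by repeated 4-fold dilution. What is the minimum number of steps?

Need 4ⁿ ≥ 2.76 × 10⁴, so n ≥ log(2.76 × 10⁴)/log(4) = 7.38.
Minimum whole steps: n = 8.

8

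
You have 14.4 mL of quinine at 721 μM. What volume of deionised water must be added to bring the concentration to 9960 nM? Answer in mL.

9960 nM = 9.96 μM.
V₂ = C₁V₁/C₂ = 721 × 14.4 / 9.96 = 1042 mL.
Diluent to add = V₂ − V₁ = 1042 − 14.4 = 1030 mL.

1030 mL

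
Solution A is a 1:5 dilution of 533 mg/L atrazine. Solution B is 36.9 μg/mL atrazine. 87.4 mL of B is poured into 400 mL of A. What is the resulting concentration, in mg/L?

C_A = 533 mg/L / 5 = 107 mg/L.
C_B = 36.9 μg/mL = 36.9 mg/L.
C_mix = (C_A·V_A + C_B·V_B)/(V_A + V_B) = (107×400 + 36.9×87.4) / 487.4 = 94.1 mg/L.

94.1 mg/L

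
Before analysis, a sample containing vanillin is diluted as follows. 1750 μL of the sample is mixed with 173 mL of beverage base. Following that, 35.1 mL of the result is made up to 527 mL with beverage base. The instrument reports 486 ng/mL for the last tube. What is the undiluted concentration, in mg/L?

729 mg/L

Overall dilution factor = 99.86 × 15.01 = 1499.
Original = 486 ng/mL × 1499 = 7.29 × 10⁵ ng/mL = 729 mg/L.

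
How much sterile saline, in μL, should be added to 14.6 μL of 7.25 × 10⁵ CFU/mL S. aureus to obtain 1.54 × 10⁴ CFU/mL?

673 μL

V₂ = C₁V₁/C₂ = 7.25 × 10⁵ × 14.6 / 1.54 × 10⁴ = 687 μL.
Diluent to add = V₂ − V₁ = 687 − 14.6 = 673 μL.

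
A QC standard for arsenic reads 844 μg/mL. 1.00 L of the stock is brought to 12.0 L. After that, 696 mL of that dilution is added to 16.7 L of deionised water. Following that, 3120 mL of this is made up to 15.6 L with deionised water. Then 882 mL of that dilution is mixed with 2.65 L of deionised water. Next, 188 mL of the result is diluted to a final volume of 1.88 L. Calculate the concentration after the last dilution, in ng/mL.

14.1 ng/mL

Overall dilution factor = 12 × 24.99 × 5 × 4.005 × 10 = 6.01 × 10⁴.
844 μg/mL / 6.01 × 10⁴ = 0.0141 μg/mL = 14.1 ng/mL.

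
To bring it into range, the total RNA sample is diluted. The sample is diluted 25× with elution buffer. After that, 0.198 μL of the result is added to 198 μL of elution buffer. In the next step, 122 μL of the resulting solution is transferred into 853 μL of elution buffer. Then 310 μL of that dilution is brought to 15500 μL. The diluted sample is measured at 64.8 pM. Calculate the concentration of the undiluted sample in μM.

648 μM

Overall dilution factor = 25 × 1001 × 7.992 × 50 = 10.00 × 10⁶.
Original = 64.8 pM × 10.00 × 10⁶ = 6.48 × 10⁸ pM = 648 μM.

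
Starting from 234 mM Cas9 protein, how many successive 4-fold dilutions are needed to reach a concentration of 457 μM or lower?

Need 4ⁿ ≥ 512, so n ≥ log(512)/log(4) = 4.50.
Minimum whole steps: n = 5.

5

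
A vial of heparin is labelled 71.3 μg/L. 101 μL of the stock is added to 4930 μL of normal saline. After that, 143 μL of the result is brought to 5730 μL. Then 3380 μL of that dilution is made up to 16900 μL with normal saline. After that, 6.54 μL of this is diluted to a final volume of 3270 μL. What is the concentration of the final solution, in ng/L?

Overall dilution factor = 49.81 × 40.07 × 5 × 500 = 4.99 × 10⁶.
71.3 μg/L / 4.99 × 10⁶ = 1.43 × 10⁻⁵ μg/L = 0.0143 ng/L.

0.0143 ng/L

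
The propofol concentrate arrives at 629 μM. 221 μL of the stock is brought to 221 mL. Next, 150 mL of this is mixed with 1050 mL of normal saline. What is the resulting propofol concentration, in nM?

Overall dilution factor = 1000 × 8 = 8000.
629 μM / 8000 = 0.0786 μM = 78.6 nM.

78.6 nM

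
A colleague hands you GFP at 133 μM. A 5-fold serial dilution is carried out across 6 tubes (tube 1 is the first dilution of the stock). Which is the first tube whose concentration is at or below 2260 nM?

Tube n has concentration 133 μM / 5ⁿ.
Need 5ⁿ ≥ 133 μM / 2260 nM = 58.8, so n ≥ 2.53.
First such tube: n = 3.

tube 3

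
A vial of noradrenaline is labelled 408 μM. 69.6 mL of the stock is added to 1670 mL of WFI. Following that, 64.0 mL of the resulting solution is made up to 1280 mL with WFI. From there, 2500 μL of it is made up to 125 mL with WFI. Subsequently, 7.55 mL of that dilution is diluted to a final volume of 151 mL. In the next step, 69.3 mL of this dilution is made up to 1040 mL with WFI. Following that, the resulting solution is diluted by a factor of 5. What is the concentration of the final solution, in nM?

0.0109 nM

Overall dilution factor = 24.99 × 20 × 50 × 20 × 15.01 × 5 = 3.75 × 10⁷.
408 μM / 3.75 × 10⁷ = 1.09 × 10⁻⁵ μM = 0.0109 nM.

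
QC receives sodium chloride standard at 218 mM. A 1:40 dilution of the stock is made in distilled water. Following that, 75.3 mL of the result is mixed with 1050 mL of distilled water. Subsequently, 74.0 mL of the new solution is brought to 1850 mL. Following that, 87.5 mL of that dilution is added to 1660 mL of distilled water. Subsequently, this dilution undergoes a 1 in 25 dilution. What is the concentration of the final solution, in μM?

0.0292 μM

Overall dilution factor = 40 × 14.94 × 25 × 19.97 × 25 = 7.46 × 10⁶.
218 mM / 7.46 × 10⁶ = 2.92 × 10⁻⁵ mM = 0.0292 μM.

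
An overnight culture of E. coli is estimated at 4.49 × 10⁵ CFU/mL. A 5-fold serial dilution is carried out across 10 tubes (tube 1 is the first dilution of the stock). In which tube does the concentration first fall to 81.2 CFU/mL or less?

tube 6

Tube n has concentration 4.49 × 10⁵ CFU/mL / 5ⁿ.
Need 5ⁿ ≥ 4.49 × 10⁵ CFU/mL / 81.2 CFU/mL = 5530, so n ≥ 5.35.
First such tube: n = 6.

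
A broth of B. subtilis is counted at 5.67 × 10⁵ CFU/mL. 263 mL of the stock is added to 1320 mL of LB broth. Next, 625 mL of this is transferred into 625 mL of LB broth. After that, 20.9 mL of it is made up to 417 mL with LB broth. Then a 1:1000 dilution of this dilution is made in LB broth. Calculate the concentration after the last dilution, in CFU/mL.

2.36 CFU/mL

Overall dilution factor = 6.019 × 2 × 19.95 × 1000 = 2.40 × 10⁵.
5.67 × 10⁵ CFU/mL / 2.40 × 10⁵ = 2.36 CFU/mL.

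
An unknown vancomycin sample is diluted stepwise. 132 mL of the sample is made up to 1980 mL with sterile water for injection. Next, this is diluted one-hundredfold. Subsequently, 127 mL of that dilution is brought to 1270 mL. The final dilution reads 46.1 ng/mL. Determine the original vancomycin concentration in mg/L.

Overall dilution factor = 15 × 100 × 10 = 1.50 × 10⁴.
Original = 46.1 ng/mL × 1.50 × 10⁴ = 6.92 × 10⁵ ng/mL = 692 mg/L.

692 mg/L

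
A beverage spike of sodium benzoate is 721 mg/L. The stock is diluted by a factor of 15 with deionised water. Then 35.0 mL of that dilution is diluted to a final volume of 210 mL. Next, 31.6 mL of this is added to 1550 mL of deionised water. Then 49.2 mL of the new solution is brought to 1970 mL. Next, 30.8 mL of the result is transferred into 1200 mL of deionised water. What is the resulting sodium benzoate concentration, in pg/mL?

100 pg/mL

Overall dilution factor = 15 × 6 × 50.05 × 40.04 × 39.96 = 7.21 × 10⁶.
721 mg/L / 7.21 × 10⁶ = 1.00 × 10⁻⁴ mg/L = 100 pg/mL.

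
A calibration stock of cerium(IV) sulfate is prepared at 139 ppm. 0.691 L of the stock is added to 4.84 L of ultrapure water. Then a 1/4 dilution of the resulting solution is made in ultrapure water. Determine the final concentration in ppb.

4340 ppb

Overall dilution factor = 8.004 × 4 = 32.0.
139 ppm / 32.0 = 4.34 ppm = 4340 ppb.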